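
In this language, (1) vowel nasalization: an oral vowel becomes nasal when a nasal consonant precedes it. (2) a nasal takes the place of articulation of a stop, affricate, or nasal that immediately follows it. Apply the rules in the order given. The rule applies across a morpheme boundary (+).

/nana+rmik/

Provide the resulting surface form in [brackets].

Rule 1: /a/ after nasal /n/ → [ã]
Rule 1: /a/ after nasal /n/ → [ã]
Rule 1: /i/ after nasal /m/ → [ĩ]
After rule 1: nãnã+rmĩk
Rule 2: no segment meets the rule's conditions; no change.

[nãnã+rmĩk]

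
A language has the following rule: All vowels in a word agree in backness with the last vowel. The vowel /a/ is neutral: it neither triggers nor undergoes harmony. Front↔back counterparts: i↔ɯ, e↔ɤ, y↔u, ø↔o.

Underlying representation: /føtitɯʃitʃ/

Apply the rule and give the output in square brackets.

/ɯ/ harmonizes with /i/ ([-back]) → [i]

[føtitiʃitʃ]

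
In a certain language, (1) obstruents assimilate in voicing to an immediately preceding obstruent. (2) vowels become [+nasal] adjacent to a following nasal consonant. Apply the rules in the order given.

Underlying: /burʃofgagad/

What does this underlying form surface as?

Rule 1: /g/ after /f/ (voiceless) → [k]
After rule 1: burʃofkagad
Rule 2: no segment meets the rule's conditions; no change.

[burʃofkagad]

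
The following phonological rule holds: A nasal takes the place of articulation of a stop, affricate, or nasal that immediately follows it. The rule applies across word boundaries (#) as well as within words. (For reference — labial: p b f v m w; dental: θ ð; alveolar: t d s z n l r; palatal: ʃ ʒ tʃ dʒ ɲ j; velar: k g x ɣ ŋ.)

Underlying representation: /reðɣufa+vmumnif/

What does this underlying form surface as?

/m/ before /n/ (alveolar) → [n]

[reðɣufa+vmunnif]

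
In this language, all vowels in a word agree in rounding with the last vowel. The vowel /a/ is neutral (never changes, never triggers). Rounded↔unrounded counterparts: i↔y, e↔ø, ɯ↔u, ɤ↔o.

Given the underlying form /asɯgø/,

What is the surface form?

[asugø]

/ɯ/ harmonizes with /ø/ ([+round]) → [u]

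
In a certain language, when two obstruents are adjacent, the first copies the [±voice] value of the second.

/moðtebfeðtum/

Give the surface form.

[moθtepfeθtum]

/ð/ before /t/ (voiceless) → [θ]
/b/ before /f/ (voiceless) → [p]
/ð/ before /t/ (voiceless) → [θ]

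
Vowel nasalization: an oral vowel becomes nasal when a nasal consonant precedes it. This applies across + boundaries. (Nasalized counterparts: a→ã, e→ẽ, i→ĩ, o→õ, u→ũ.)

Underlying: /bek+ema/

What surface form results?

/a/ after nasal /m/ → [ã]

[bek+emã]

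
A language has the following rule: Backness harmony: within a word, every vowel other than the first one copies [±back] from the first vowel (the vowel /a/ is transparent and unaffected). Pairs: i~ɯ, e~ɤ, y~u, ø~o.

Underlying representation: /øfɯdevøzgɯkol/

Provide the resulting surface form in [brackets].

[øfidevøzgikøl]

/ɯ/ harmonizes with /ø/ ([-back]) → [i]
/ɯ/ harmonizes with /ø/ ([-back]) → [i]
/o/ harmonizes with /ø/ ([-back]) → [ø]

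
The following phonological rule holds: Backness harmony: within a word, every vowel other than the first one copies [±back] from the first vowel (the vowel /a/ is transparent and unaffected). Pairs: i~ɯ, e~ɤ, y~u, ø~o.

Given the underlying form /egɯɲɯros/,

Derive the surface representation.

/ɯ/ harmonizes with /e/ ([-back]) → [i]
/ɯ/ harmonizes with /e/ ([-back]) → [i]
/o/ harmonizes with /e/ ([-back]) → [ø]

[egiɲirøs]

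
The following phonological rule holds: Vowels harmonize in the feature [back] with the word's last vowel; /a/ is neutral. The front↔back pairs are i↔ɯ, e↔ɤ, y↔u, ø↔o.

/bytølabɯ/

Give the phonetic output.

[butolabɯ]

/y/ harmonizes with /ɯ/ ([+back]) → [u]
/ø/ harmonizes with /ɯ/ ([+back]) → [o]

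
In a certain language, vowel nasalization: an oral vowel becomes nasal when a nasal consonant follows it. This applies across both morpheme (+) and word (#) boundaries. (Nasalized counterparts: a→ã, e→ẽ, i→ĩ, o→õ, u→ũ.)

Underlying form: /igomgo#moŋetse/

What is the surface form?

/o/ before nasal /m/ → [õ]
/o/ before nasal /m/ → [õ]
/o/ before nasal /ŋ/ → [õ]

[igõmgõ#mõŋetse]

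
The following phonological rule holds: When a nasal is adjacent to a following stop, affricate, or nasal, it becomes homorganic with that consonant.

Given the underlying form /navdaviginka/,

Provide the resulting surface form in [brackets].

[navdavigiŋka]

/n/ before /k/ (velar) → [ŋ]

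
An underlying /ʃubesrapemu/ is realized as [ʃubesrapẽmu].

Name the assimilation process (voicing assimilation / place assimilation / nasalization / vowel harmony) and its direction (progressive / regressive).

/e/→[ẽ].
Each target copies a feature from the following segment, so the direction is regressive.

nasalization, regressive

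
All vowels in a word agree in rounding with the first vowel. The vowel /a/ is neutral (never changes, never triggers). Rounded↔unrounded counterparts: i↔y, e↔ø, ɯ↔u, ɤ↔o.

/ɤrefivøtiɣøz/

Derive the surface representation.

/ø/ harmonizes with /ɤ/ ([-round]) → [e]
/ø/ harmonizes with /ɤ/ ([-round]) → [e]

[ɤrefivetiɣez]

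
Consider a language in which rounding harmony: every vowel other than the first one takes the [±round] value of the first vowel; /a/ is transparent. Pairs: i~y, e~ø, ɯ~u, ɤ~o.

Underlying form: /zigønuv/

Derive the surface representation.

/ø/ harmonizes with /i/ ([-round]) → [e]
/u/ harmonizes with /i/ ([-round]) → [ɯ]

[zigenɯv]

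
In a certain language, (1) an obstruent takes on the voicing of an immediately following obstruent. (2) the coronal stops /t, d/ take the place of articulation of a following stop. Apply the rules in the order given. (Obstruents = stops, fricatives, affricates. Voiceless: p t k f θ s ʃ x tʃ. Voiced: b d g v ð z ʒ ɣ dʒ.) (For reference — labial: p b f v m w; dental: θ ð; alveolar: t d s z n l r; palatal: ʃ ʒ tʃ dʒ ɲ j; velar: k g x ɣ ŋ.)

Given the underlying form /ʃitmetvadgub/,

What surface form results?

Rule 1: /t/ before /v/ (voiced) → [d]
After rule 1: ʃitmedvadgub
Rule 2: /d/ before /g/ (velar) → [g]

[ʃitmedvaggub]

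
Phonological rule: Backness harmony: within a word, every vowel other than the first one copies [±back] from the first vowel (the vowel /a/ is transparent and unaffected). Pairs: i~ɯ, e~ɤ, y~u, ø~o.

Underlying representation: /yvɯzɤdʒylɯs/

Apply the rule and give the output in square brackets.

[yvizedʒylis]

/ɯ/ harmonizes with /y/ ([-back]) → [i]
/ɤ/ harmonizes with /y/ ([-back]) → [e]
/ɯ/ harmonizes with /y/ ([-back]) → [i]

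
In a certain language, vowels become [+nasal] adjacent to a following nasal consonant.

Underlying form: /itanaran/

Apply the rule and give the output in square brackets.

/a/ before nasal /n/ → [ã]
/a/ before nasal /n/ → [ã]

[itãnarãn]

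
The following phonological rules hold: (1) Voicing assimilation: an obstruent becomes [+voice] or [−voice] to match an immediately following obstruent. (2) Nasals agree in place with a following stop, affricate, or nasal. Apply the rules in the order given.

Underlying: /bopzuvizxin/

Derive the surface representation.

Rule 1: /p/ before /z/ (voiced) → [b]
Rule 1: /z/ before /x/ (voiceless) → [s]
After rule 1: bobzuvisxin
Rule 2: no segment meets the rule's conditions; no change.

[bobzuvisxin]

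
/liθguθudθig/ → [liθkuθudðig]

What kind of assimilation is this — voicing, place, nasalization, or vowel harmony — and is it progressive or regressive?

voicing assimilation, progressive

/g/→[k] /θ/→[ð].
Each target copies a feature from the preceding segment, so the direction is progressive.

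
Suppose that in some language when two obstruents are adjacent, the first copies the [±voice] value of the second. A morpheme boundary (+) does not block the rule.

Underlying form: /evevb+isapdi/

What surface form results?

/p/ before /d/ (voiced) → [b]

[evevb+isabdi]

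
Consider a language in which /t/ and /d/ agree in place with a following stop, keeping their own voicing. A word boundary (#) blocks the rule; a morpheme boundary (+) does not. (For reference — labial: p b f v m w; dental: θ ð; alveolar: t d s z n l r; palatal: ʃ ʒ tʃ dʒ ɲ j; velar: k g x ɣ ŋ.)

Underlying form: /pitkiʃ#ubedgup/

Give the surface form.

[pikkiʃ#ubeggup]

/t/ before /k/ (velar) → [k]
/d/ before /g/ (velar) → [g]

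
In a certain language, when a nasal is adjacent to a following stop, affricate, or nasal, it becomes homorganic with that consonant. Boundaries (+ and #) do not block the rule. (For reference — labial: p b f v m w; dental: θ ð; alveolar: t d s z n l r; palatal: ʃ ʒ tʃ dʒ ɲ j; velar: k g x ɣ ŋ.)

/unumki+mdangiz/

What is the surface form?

[unuŋki+ndaŋgiz]

/m/ before /k/ (velar) → [ŋ]
/m/ before /d/ (alveolar) → [n]
/n/ before /g/ (velar) → [ŋ]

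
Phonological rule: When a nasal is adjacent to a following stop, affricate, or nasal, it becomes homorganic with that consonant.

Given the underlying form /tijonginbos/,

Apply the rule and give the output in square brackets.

/n/ before /g/ (velar) → [ŋ]
/n/ before /b/ (labial) → [m]

[tijoŋgimbos]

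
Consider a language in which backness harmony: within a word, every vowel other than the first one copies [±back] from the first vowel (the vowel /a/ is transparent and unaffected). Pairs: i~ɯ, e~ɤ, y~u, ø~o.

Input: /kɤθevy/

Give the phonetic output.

/e/ harmonizes with /ɤ/ ([+back]) → [ɤ]
/y/ harmonizes with /ɤ/ ([+back]) → [u]

[kɤθɤvu]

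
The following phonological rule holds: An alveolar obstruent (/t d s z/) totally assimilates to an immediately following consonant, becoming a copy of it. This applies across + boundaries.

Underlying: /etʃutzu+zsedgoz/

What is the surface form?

[etʃuzzu+sseggoz]

/t/ before /z/ → [z] (total assimilation)
/z/ before /s/ → [s] (total assimilation)
/d/ before /g/ → [g] (total assimilation)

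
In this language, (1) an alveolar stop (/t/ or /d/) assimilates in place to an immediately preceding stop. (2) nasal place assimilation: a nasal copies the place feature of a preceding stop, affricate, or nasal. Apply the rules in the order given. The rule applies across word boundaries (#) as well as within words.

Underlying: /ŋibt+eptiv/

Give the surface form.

[ŋibp+eppiv]

Rule 1: /t/ after /b/ (labial) → [p]
Rule 1: /t/ after /p/ (labial) → [p]
After rule 1: ŋibp+eppiv
Rule 2: no segment meets the rule's conditions; no change.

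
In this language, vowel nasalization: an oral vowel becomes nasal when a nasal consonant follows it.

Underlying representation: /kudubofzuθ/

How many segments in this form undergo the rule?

No segment meets the rule's conditions.

0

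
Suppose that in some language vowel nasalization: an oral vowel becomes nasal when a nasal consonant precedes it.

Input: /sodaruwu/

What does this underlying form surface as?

[sodaruwu]

no segment meets the rule's conditions; no change.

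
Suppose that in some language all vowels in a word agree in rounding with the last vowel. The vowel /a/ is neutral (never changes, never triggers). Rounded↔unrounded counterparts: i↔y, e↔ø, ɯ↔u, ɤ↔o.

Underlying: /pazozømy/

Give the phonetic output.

[pazozømy]

no segment meets the rule's conditions; no change.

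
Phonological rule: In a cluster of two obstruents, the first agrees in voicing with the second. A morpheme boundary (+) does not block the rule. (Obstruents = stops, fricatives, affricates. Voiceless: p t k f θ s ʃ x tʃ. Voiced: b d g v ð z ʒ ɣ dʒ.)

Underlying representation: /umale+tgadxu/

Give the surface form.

/t/ before /g/ (voiced) → [d]
/d/ before /x/ (voiceless) → [t]

[umale+dgatxu]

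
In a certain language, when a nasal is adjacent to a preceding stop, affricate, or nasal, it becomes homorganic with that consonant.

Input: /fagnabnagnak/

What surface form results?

/n/ after /g/ (velar) → [ŋ]
/n/ after /b/ (labial) → [m]
/n/ after /g/ (velar) → [ŋ]

[fagŋabmagŋak]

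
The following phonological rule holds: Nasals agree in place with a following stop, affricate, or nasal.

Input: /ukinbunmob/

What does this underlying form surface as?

[ukimbummob]

/n/ before /b/ (labial) → [m]
/n/ before /m/ (labial) → [m]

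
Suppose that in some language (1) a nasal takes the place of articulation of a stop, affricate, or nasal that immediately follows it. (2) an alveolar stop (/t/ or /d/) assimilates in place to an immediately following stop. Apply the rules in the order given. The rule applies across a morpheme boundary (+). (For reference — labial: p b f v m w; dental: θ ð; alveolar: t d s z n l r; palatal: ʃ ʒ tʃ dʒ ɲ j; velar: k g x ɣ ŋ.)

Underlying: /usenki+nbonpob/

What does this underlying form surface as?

[useŋki+mbompob]

Rule 1: /n/ before /k/ (velar) → [ŋ]
Rule 1: /n/ before /b/ (labial) → [m]
Rule 1: /n/ before /p/ (labial) → [m]
After rule 1: useŋki+mbompob
Rule 2: no segment meets the rule's conditions; no change.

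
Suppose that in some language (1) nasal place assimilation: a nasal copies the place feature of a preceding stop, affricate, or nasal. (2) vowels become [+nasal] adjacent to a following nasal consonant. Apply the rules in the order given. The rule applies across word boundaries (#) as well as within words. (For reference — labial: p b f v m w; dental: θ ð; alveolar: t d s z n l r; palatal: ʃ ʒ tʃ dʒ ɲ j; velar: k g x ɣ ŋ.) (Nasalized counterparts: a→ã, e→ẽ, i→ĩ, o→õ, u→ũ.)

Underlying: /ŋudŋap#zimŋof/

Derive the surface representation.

Rule 1: /ŋ/ after /d/ (alveolar) → [n]
Rule 1: /ŋ/ after /m/ (labial) → [m]
After rule 1: ŋudnap#zimmof
Rule 2: /i/ before nasal /m/ → [ĩ]

[ŋudnap#zĩmmof]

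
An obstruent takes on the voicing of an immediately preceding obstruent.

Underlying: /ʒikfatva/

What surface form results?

/v/ after /t/ (voiceless) → [f]

[ʒikfatfa]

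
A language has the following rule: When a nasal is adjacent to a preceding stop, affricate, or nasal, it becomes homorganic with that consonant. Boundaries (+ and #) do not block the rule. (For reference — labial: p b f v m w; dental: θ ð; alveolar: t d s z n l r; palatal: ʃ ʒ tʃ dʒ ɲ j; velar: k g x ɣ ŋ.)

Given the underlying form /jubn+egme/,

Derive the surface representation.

[jubm+egŋe]

/n/ after /b/ (labial) → [m]
/m/ after /g/ (velar) → [ŋ]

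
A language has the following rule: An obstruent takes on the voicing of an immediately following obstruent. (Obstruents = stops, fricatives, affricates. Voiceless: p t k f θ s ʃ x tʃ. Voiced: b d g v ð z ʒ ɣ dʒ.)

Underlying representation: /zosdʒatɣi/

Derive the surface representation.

[zozdʒadɣi]

/s/ before /dʒ/ (voiced) → [z]
/t/ before /ɣ/ (voiced) → [d]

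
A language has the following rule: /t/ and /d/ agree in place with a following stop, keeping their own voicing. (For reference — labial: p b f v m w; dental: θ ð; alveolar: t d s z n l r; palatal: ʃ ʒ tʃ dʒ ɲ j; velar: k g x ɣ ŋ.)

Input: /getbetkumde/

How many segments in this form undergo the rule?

2

/t/ before /b/ (labial) → [p]
/t/ before /k/ (velar) → [k]
2 segments change.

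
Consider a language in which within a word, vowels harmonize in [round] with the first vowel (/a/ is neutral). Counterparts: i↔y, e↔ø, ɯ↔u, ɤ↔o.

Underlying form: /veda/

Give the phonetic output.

[veda]

no segment meets the rule's conditions; no change.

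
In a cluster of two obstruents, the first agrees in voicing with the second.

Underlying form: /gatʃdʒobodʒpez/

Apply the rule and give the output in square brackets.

[gadʒdʒobotʃpez]

/tʃ/ before /dʒ/ (voiced) → [dʒ]
/dʒ/ before /p/ (voiceless) → [tʃ]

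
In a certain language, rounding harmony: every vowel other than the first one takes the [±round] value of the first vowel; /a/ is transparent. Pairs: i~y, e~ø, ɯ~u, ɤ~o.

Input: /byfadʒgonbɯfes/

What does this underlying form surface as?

/ɯ/ harmonizes with /y/ ([+round]) → [u]
/e/ harmonizes with /y/ ([+round]) → [ø]

[byfadʒgonbuføs]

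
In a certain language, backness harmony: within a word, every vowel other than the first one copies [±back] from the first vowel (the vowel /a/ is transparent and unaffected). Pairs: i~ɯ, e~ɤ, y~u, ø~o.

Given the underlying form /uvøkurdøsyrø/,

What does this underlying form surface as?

/ø/ harmonizes with /u/ ([+back]) → [o]
/ø/ harmonizes with /u/ ([+back]) → [o]
/y/ harmonizes with /u/ ([+back]) → [u]
/ø/ harmonizes with /u/ ([+back]) → [o]

[uvokurdosuro]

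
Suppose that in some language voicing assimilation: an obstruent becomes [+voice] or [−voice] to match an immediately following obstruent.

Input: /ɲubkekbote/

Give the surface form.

[ɲupkegbote]

/b/ before /k/ (voiceless) → [p]
/k/ before /b/ (voiced) → [g]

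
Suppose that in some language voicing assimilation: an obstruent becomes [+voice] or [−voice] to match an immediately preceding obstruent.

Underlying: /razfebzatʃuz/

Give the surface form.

/f/ after /z/ (voiced) → [v]

[razvebzatʃuz]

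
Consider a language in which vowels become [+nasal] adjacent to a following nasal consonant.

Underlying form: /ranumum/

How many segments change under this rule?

3

/a/ before nasal /n/ → [ã]
/u/ before nasal /m/ → [ũ]
/u/ before nasal /m/ → [ũ]
3 segments change.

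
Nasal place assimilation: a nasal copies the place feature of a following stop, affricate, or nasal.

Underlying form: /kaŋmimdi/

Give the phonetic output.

/ŋ/ before /m/ (labial) → [m]
/m/ before /d/ (alveolar) → [n]

[kammindi]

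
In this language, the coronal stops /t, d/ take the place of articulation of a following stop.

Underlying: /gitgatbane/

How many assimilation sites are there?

2

/t/ before /g/ (velar) → [k]
/t/ before /b/ (labial) → [p]
2 segments change.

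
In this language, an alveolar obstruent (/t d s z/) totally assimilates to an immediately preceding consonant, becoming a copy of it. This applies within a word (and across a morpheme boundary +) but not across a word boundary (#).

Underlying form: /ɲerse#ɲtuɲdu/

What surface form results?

[ɲerre#ɲɲuɲɲu]

/s/ after /r/ → [r] (total assimilation)
/t/ after /ɲ/ → [ɲ] (total assimilation)
/d/ after /ɲ/ → [ɲ] (total assimilation)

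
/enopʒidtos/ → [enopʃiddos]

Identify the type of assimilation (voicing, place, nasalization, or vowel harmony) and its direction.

voicing assimilation, progressive

/ʒ/→[ʃ] /t/→[d].
Each target copies a feature from the preceding segment, so the direction is progressive.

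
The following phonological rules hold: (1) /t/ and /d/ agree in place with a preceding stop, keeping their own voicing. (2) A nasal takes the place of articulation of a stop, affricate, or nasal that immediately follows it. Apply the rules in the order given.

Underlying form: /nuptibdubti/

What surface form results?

[nuppibbubpi]

Rule 1: /t/ after /p/ (labial) → [p]
Rule 1: /d/ after /b/ (labial) → [b]
Rule 1: /t/ after /b/ (labial) → [p]
After rule 1: nuppibbubpi
Rule 2: no segment meets the rule's conditions; no change.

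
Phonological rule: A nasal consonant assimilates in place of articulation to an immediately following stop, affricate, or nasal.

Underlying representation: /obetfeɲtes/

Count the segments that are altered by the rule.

/ɲ/ before /t/ (alveolar) → [n]
1 segment changes.

1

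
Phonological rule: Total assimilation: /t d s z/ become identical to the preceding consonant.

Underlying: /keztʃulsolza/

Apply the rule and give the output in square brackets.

[keztʃullolla]

/s/ after /l/ → [l] (total assimilation)
/z/ after /l/ → [l] (total assimilation)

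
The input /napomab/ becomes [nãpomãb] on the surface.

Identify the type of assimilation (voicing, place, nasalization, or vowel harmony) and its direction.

/a/→[ã] /a/→[ã].
Each target copies a feature from the preceding segment, so the direction is progressive.

nasalization, progressive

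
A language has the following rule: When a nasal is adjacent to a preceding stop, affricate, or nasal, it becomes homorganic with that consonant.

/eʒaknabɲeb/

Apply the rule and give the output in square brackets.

/n/ after /k/ (velar) → [ŋ]
/ɲ/ after /b/ (labial) → [m]

[eʒakŋabmeb]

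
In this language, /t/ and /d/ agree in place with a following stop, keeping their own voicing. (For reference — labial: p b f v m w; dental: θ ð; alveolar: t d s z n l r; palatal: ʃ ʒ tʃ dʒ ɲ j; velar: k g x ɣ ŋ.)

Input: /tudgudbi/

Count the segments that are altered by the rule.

2

/d/ before /g/ (velar) → [g]
/d/ before /b/ (labial) → [b]
2 segments change.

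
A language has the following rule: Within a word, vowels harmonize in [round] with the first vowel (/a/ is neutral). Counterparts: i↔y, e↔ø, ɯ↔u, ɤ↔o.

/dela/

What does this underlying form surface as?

no segment meets the rule's conditions; no change.

[dela]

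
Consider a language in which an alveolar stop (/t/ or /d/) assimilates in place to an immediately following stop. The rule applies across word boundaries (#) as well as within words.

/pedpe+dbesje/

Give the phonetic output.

/d/ before /p/ (labial) → [b]
/d/ before /b/ (labial) → [b]

[pebpe+bbesje]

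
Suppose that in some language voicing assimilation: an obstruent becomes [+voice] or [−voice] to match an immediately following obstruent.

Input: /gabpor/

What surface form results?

/b/ before /p/ (voiceless) → [p]

[gappor]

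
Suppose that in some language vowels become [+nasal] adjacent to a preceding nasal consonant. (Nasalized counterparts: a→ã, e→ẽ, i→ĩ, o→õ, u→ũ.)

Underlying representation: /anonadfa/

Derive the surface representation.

/o/ after nasal /n/ → [õ]
/a/ after nasal /n/ → [ã]

[anõnãdfa]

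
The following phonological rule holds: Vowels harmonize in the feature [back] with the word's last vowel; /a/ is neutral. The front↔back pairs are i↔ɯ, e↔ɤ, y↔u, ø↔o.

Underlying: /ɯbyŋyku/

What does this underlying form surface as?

[ɯbuŋuku]

/y/ harmonizes with /u/ ([+back]) → [u]
/y/ harmonizes with /u/ ([+back]) → [u]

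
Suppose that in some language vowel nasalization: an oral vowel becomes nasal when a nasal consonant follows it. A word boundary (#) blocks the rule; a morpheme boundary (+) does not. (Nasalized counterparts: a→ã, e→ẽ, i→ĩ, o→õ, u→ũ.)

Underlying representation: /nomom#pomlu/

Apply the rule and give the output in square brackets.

/o/ before nasal /m/ → [õ]
/o/ before nasal /m/ → [õ]
/o/ before nasal /m/ → [õ]

[nõmõm#põmlu]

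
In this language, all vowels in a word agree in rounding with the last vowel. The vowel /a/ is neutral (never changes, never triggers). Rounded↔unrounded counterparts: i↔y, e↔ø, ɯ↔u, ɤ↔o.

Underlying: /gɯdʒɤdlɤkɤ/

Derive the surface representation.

[gɯdʒɤdlɤkɤ]

no segment meets the rule's conditions; no change.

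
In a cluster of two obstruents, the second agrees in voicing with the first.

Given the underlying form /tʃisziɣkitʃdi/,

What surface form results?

/z/ after /s/ (voiceless) → [s]
/k/ after /ɣ/ (voiced) → [g]
/d/ after /tʃ/ (voiceless) → [t]

[tʃissiɣgitʃti]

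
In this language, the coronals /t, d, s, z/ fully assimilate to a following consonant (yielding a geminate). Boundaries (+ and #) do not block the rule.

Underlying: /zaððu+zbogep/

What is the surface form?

[zaððu+bbogep]

/z/ before /b/ → [b] (total assimilation)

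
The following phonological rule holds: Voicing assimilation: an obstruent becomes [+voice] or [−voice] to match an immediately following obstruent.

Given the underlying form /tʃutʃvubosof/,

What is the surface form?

[tʃudʒvubosof]

/tʃ/ before /v/ (voiced) → [dʒ]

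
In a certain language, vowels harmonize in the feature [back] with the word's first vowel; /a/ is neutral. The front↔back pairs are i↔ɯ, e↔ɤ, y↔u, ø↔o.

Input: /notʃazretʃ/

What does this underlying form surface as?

/e/ harmonizes with /o/ ([+back]) → [ɤ]

[notʃazrɤtʃ]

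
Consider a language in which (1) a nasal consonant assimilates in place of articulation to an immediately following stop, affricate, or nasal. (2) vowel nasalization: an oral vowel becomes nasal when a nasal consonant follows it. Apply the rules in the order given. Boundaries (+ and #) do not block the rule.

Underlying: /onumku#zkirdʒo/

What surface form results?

[õnũŋku#zkirdʒo]

Rule 1: /m/ before /k/ (velar) → [ŋ]
After rule 1: onuŋku#zkirdʒo
Rule 2: /o/ before nasal /n/ → [õ]
Rule 2: /u/ before nasal /ŋ/ → [ũ]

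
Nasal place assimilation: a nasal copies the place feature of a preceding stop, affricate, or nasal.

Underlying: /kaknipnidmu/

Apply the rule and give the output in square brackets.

/n/ after /k/ (velar) → [ŋ]
/n/ after /p/ (labial) → [m]
/m/ after /d/ (alveolar) → [n]

[kakŋipmidnu]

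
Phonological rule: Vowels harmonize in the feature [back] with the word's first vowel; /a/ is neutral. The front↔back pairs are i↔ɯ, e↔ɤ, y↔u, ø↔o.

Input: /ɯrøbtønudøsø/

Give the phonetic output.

/ø/ harmonizes with /ɯ/ ([+back]) → [o]
/ø/ harmonizes with /ɯ/ ([+back]) → [o]
/ø/ harmonizes with /ɯ/ ([+back]) → [o]
/ø/ harmonizes with /ɯ/ ([+back]) → [o]

[ɯrobtonudoso]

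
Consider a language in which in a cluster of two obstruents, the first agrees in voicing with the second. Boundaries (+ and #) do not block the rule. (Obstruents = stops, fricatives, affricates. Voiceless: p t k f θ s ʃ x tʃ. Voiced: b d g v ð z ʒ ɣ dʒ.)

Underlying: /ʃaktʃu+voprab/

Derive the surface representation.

[ʃaktʃu+voprab]

no segment meets the rule's conditions; no change.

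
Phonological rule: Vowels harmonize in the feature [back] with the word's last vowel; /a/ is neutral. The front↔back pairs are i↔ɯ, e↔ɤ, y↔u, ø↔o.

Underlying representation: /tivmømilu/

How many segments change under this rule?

/i/ harmonizes with /u/ ([+back]) → [ɯ]
/ø/ harmonizes with /u/ ([+back]) → [o]
/i/ harmonizes with /u/ ([+back]) → [ɯ]
3 segments change.

3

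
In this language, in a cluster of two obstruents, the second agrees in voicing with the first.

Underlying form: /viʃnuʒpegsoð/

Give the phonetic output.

/p/ after /ʒ/ (voiced) → [b]
/s/ after /g/ (voiced) → [z]

[viʃnuʒbegzoð]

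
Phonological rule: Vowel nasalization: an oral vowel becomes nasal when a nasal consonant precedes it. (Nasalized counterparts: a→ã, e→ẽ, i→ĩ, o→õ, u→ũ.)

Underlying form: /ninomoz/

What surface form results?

/i/ after nasal /n/ → [ĩ]
/o/ after nasal /n/ → [õ]
/o/ after nasal /m/ → [õ]

[nĩnõmõz]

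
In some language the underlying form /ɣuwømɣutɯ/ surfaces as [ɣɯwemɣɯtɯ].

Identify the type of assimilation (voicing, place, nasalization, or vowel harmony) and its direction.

/u/→[ɯ] /ø/→[e] /u/→[ɯ].
Vowels agree with the last vowel, so the harmony is regressive.

vowel harmony, regressive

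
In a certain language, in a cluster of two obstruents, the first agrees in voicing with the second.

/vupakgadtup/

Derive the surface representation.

/k/ before /g/ (voiced) → [g]
/d/ before /t/ (voiceless) → [t]

[vupaggattup]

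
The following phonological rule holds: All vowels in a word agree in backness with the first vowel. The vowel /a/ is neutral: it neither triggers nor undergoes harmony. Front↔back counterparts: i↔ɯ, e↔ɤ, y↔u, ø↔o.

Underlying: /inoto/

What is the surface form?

/o/ harmonizes with /i/ ([-back]) → [ø]
/o/ harmonizes with /i/ ([-back]) → [ø]

[inøtø]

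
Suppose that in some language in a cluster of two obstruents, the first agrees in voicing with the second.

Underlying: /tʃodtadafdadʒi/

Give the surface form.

[tʃottadavdadʒi]

/d/ before /t/ (voiceless) → [t]
/f/ before /d/ (voiced) → [v]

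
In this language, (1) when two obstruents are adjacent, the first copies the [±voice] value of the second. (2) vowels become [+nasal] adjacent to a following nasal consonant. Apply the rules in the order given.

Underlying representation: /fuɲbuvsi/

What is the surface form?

[fũɲbufsi]

Rule 1: /v/ before /s/ (voiceless) → [f]
After rule 1: fuɲbufsi
Rule 2: /u/ before nasal /ɲ/ → [ũ]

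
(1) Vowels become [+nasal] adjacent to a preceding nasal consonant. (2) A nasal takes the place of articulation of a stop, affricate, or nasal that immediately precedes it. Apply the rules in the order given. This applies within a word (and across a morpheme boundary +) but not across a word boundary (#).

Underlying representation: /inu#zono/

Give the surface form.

Rule 1: /u/ after nasal /n/ → [ũ]
Rule 1: /o/ after nasal /n/ → [õ]
After rule 1: inũ#zonõ
Rule 2: no segment meets the rule's conditions; no change.

[inũ#zonõ]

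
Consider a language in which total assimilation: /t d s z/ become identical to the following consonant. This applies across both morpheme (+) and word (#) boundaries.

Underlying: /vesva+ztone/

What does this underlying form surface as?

/s/ before /v/ → [v] (total assimilation)
/z/ before /t/ → [t] (total assimilation)

[vevva+ttone]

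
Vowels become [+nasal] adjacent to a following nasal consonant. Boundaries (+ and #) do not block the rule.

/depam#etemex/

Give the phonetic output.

[depãm#etẽmex]

/a/ before nasal /m/ → [ã]
/e/ before nasal /m/ → [ẽ]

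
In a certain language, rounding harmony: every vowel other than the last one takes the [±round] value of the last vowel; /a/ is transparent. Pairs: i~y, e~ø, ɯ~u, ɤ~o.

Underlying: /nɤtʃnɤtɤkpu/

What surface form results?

/ɤ/ harmonizes with /u/ ([+round]) → [o]
/ɤ/ harmonizes with /u/ ([+round]) → [o]
/ɤ/ harmonizes with /u/ ([+round]) → [o]

[notʃnotokpu]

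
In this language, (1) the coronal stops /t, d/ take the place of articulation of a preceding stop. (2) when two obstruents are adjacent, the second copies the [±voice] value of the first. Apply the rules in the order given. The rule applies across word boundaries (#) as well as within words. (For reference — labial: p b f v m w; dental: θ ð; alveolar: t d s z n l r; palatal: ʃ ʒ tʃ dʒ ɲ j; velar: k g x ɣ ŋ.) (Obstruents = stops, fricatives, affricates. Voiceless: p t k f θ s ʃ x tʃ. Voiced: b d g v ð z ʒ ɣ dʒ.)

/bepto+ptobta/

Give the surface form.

[beppo+ppobba]

Rule 1: /t/ after /p/ (labial) → [p]
Rule 1: /t/ after /p/ (labial) → [p]
Rule 1: /t/ after /b/ (labial) → [p]
After rule 1: beppo+ppobpa
Rule 2: /p/ after /b/ (voiced) → [b]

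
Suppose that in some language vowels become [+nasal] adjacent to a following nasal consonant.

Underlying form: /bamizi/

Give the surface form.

[bãmizi]

/a/ before nasal /m/ → [ã]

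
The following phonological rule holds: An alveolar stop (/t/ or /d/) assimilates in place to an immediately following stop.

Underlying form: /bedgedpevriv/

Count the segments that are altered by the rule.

/d/ before /g/ (velar) → [g]
/d/ before /p/ (labial) → [b]
2 segments change.

2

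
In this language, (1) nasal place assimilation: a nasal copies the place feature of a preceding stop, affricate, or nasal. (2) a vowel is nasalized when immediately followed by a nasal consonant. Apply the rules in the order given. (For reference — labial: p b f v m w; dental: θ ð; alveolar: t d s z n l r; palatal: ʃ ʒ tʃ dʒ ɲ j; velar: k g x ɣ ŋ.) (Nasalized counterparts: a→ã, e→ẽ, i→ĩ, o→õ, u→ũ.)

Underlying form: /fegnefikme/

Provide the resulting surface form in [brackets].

[fegŋefikŋe]

Rule 1: /n/ after /g/ (velar) → [ŋ]
Rule 1: /m/ after /k/ (velar) → [ŋ]
After rule 1: fegŋefikŋe
Rule 2: no segment meets the rule's conditions; no change.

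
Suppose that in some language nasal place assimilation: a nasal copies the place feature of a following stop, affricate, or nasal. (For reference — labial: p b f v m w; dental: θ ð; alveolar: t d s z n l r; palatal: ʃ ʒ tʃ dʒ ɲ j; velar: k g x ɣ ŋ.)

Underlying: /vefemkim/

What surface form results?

/m/ before /k/ (velar) → [ŋ]

[vefeŋkim]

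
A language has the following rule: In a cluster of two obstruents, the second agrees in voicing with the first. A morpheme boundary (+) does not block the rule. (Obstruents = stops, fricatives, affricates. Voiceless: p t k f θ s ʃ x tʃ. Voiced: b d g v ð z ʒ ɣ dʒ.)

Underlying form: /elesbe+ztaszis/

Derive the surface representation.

[elespe+zdassis]

/b/ after /s/ (voiceless) → [p]
/t/ after /z/ (voiced) → [d]
/z/ after /s/ (voiceless) → [s]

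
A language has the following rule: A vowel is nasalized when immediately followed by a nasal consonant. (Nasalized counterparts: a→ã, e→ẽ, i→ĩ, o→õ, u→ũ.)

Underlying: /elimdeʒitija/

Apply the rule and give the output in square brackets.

[elĩmdeʒitija]

/i/ before nasal /m/ → [ĩ]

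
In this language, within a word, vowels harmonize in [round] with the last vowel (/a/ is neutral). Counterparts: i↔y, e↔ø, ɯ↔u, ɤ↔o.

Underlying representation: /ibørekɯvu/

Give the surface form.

/i/ harmonizes with /u/ ([+round]) → [y]
/e/ harmonizes with /u/ ([+round]) → [ø]
/ɯ/ harmonizes with /u/ ([+round]) → [u]

[ybørøkuvu]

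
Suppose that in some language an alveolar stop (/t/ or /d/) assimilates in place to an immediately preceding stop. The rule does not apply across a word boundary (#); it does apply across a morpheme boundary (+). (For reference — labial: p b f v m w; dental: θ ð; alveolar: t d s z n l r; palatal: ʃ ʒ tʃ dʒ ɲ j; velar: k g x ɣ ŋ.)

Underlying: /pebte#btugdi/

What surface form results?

/t/ after /b/ (labial) → [p]
/t/ after /b/ (labial) → [p]
/d/ after /g/ (velar) → [g]

[pebpe#bpuggi]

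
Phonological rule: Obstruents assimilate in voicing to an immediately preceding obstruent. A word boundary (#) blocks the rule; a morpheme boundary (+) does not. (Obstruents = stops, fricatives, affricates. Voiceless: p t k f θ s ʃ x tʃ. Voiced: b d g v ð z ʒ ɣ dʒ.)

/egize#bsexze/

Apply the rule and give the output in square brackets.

/s/ after /b/ (voiced) → [z]
/z/ after /x/ (voiceless) → [s]

[egize#bzexse]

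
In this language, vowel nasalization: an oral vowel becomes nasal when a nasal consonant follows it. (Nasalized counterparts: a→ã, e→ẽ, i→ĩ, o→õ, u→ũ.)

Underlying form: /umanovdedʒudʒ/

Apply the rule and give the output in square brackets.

/u/ before nasal /m/ → [ũ]
/a/ before nasal /n/ → [ã]

[ũmãnovdedʒudʒ]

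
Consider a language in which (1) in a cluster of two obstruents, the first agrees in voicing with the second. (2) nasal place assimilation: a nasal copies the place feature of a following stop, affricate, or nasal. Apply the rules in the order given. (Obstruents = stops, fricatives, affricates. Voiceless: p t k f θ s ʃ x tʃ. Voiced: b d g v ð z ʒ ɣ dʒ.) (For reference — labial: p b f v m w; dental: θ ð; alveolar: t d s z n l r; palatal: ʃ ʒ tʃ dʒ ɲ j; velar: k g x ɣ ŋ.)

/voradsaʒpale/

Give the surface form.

[voratsaʃpale]

Rule 1: /d/ before /s/ (voiceless) → [t]
Rule 1: /ʒ/ before /p/ (voiceless) → [ʃ]
After rule 1: voratsaʃpale
Rule 2: no segment meets the rule's conditions; no change.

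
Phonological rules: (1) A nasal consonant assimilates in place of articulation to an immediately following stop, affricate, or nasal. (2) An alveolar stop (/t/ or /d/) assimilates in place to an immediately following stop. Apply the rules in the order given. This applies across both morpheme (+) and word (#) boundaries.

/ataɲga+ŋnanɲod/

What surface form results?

Rule 1: /ɲ/ before /g/ (velar) → [ŋ]
Rule 1: /ŋ/ before /n/ (alveolar) → [n]
Rule 1: /n/ before /ɲ/ (palatal) → [ɲ]
After rule 1: ataŋga+nnaɲɲod
Rule 2: no segment meets the rule's conditions; no change.

[ataŋga+nnaɲɲod]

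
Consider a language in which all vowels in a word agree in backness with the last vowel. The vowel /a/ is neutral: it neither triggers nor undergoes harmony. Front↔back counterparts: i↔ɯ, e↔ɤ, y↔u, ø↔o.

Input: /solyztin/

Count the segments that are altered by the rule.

1

/o/ harmonizes with /i/ ([-back]) → [ø]
1 segment changes.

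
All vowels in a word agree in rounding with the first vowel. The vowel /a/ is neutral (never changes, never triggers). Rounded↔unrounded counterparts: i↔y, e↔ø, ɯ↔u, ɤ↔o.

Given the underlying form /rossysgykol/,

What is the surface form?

no segment meets the rule's conditions; no change.

[rossysgykol]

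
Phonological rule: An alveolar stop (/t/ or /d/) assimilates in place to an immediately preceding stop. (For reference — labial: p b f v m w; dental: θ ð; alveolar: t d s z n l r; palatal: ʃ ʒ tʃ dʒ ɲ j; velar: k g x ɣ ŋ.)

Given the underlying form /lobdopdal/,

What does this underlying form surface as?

/d/ after /b/ (labial) → [b]
/d/ after /p/ (labial) → [b]

[lobbopbal]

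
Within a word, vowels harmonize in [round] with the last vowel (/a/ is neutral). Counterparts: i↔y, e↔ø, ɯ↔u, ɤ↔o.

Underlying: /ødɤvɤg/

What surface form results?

/ø/ harmonizes with /ɤ/ ([-round]) → [e]

[edɤvɤg]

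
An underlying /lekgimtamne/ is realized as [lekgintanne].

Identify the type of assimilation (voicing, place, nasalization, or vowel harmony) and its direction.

/m/→[n] /m/→[n].
Each target copies a feature from the following segment, so the direction is regressive.

place assimilation, regressive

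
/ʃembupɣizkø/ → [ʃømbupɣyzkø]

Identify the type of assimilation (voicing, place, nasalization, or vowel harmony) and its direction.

/e/→[ø] /i/→[y].
Vowels agree with the last vowel, so the harmony is regressive.

vowel harmony, regressive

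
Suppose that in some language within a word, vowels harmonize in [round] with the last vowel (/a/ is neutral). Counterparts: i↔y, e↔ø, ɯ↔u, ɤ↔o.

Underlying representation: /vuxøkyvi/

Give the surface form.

[vɯxekivi]

/u/ harmonizes with /i/ ([-round]) → [ɯ]
/ø/ harmonizes with /i/ ([-round]) → [e]
/y/ harmonizes with /i/ ([-round]) → [i]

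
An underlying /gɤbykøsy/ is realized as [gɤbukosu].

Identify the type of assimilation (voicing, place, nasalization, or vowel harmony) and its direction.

vowel harmony, progressive

/y/→[u] /ø/→[o] /y/→[u].
Vowels agree with the first vowel, so the harmony is progressive.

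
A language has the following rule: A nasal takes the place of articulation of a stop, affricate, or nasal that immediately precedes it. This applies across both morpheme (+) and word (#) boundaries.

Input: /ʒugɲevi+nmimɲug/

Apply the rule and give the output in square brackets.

[ʒugŋevi+nnimmug]

/ɲ/ after /g/ (velar) → [ŋ]
/m/ after /n/ (alveolar) → [n]
/ɲ/ after /m/ (labial) → [m]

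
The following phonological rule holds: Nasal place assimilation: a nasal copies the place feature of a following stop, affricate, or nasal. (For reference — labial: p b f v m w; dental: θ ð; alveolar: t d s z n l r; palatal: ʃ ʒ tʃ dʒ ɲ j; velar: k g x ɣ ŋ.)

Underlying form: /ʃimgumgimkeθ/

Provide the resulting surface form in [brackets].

[ʃiŋguŋgiŋkeθ]

/m/ before /g/ (velar) → [ŋ]
/m/ before /g/ (velar) → [ŋ]
/m/ before /k/ (velar) → [ŋ]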